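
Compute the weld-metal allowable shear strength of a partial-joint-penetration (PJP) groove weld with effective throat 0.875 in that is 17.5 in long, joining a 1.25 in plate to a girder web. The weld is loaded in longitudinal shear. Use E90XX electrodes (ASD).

R_n/Ω ≈ 413 kip

E90XX → F_EXX = 90 ksi.
Effective throat (given) t_e = 0.875 in.
A_we = 0.875 × 17.5 = 15.31 in².
F_nw = 0.6 F_EXX = 54 ksi.
R_n/Ω = (54 × 15.31) / 2.0 = 413.4 kip.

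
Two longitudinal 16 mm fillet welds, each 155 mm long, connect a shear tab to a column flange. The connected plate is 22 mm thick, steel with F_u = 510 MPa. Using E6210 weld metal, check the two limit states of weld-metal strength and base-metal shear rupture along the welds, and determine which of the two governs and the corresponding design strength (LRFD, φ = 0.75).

φR_n ≈ 978 kN (weld metal governs)

E62XX → F_EXX = 620 MPa.
t_e = 0.707 × 16 = 11.31 mm; L = 310 mm.
Weld metal: φR_n = 0.75 × 0.6 × 620 × 11.31 × 310 × 10⁻³ = 978.4 kN.
Base metal (shear rupture): φR_n = 0.75 × 0.6 × 510 × 22 × 310 × 10⁻³ = 1565 kN.
Governing: weld metal.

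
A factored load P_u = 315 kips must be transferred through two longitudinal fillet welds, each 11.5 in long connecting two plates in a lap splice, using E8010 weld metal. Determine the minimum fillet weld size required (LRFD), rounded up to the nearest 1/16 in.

w = 9/16 in

E80XX → F_EXX = 80 ksi.
Total weld length L = 23 in.
Required throat t_e = P_u / (φ × 0.6 F_EXX × L) = 315 / (0.75 × 0.6 × 80 × 23) = 0.3804 in.
Required leg w = t_e / 0.707 = 0.5381 in → use 9/16 in.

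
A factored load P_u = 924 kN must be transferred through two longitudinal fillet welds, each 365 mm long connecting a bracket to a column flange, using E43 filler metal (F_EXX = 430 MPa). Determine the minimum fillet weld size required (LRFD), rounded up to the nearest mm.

w = 10 mm

Total weld length L = 730 mm.
Required throat t_e = P_u / (φ × 0.6 F_EXX × L) = 924 / (0.75 × 0.6 × 430 × 730 × 10⁻³) = 6.541 mm.
Required leg w = t_e / 0.707 = 9.252 mm → use 10 mm.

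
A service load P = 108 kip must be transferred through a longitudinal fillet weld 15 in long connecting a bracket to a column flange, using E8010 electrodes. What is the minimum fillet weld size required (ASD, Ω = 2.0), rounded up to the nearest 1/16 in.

E80XX → F_EXX = 80 ksi.
Total weld length L = 15 in.
Required throat t_e = P × Ω / (0.6 F_EXX × L) = 108 × 2.0 / (0.6 × 80 × 15) = 0.3 in.
Required leg w = t_e / 0.707 = 0.4243 in → use 7/16 in.

w = 7/16 in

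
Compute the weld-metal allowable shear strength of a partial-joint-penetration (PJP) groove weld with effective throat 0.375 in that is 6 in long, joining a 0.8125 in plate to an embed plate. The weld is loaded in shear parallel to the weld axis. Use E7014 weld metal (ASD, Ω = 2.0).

E70XX → F_EXX = 70 ksi.
Effective throat (given) t_e = 0.375 in.
A_we = 0.375 × 6 = 2.25 in².
F_nw = 0.6 F_EXX = 42 ksi.
R_n/Ω = (42 × 2.25) / 2.0 = 47.25 kips.

R_n/Ω ≈ 47.2 kips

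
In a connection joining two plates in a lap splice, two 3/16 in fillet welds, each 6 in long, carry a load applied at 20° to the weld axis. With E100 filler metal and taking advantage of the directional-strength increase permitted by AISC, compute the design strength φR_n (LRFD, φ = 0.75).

E100XX → F_EXX = 100 ksi.
t_e = 0.707 × 0.1875 = 0.1326 in; A_we = 0.1326 × 12 = 1.591 in².
Directional factor: 1.0 + 0.5 sin^1.5(20°) = 1.1.
F_nw = 0.6 × 100 × 1.1 = 66 ksi.
φR_n = 0.75 × 66 × 1.591 = 78.74 kips.

φR_n ≈ 78.7 kips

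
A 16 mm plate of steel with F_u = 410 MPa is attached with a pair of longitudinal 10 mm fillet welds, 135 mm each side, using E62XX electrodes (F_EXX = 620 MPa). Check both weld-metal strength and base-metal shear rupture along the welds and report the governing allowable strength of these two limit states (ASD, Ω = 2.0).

t_e = 0.707 × 10 = 7.07 mm; L = 270 mm.
Weld metal: R_n/Ω = (1/2.0) × 0.6 × 620 × 7.07 × 270 × 10⁻³ = 355.1 kN.
Base metal (shear rupture): R_n/Ω = (1/2.0) × 0.6 × 410 × 16 × 270 × 10⁻³ = 531.4 kN.
Governing: weld metal.

R_n/Ω ≈ 355 kN (weld metal governs)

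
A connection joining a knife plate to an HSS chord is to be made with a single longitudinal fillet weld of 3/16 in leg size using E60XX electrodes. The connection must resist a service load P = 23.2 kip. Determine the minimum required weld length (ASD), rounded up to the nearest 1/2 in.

L = 10 in

E60XX → F_EXX = 60 ksi.
Throat t_e = 0.707 × 0.1875 = 0.1326 in.
r_n/Ω = (0.6 × 60 × 0.1326) / 2.0 = 2.386 kip/in.
L_req = P / (r_n/Ω) = 23.2 / 2.386 = 9.723 in total.
Round up → use L = 10 in.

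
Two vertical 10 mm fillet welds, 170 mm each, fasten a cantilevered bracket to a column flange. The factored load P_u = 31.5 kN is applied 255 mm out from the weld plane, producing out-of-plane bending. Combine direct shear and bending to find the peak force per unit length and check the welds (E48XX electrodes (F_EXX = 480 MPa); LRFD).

f_max ≈ 839 N/mm; adequate

L_w = 2 × 170 = 340 mm; section modulus (unit throat) S = 2 × L²/6 = 9633 mm².
Direct shear f_v = P/L_w = 31.5×10³/340 = 92.65 N/mm.
Moment M = P × e = 31.5×10³ × 255 = 8032500 N·mm; bending f_b = M/S = 833.8 N/mm.
f_max = √(f_v² + f_b²) = √(92.65² + 833.8²) = 839 N/mm.
φr_n = 0.75 × 0.6 × 480 × (0.707 × 10) = 1527 N/mm → adequate.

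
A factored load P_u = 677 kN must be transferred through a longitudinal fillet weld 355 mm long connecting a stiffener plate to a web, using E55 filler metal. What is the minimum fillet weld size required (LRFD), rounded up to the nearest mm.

E55XX → F_EXX = 550 MPa.
Total weld length L = 355 mm.
Required throat t_e = P_u / (φ × 0.6 F_EXX × L) = 677 / (0.75 × 0.6 × 550 × 355 × 10⁻³) = 7.705 mm.
Required leg w = t_e / 0.707 = 10.9 mm → use 11 mm.

w = 11 mm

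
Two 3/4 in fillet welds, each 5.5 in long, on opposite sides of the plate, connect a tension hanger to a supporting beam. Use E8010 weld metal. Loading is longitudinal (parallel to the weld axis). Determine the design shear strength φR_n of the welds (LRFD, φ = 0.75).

φR_n ≈ 210 kip

E80XX → F_EXX = 80 ksi.
Effective throat t_e = 0.707 × 0.75 = 0.5302 in.
Total length L = 11 in; A_we = 0.5302 × 11 = 5.833 in².
F_nw = 0.6 F_EXX = 0.6 × 80 = 48 ksi.
φR_n = 0.75 × 48 × 5.833 = 210 kip.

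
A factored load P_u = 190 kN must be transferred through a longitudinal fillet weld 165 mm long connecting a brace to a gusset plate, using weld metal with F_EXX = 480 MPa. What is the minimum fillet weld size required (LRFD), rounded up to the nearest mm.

w = 8 mm

Total weld length L = 165 mm.
Required throat t_e = P_u / (φ × 0.6 F_EXX × L) = 190 / (0.75 × 0.6 × 480 × 165 × 10⁻³) = 5.331 mm.
Required leg w = t_e / 0.707 = 7.54 mm → use 8 mm.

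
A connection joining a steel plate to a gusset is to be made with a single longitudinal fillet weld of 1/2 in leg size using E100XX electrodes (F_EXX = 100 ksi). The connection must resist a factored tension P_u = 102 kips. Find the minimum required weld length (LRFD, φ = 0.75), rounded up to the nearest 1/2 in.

Throat t_e = 0.707 × 0.5 = 0.3535 in.
φr_n = 0.75 × 0.6 × 100 × 0.3535 = 15.91 kips/in.
L_req = P_u / φr_n = 102 / 15.91 = 6.412 in total.
Round up → use L = 6.5 in.

L = 6.5 in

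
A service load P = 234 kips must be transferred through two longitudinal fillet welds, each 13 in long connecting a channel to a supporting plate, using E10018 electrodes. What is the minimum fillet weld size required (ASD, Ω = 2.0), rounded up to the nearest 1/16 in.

w = 7/16 in

E100XX → F_EXX = 100 ksi.
Total weld length L = 26 in.
Required throat t_e = P × Ω / (0.6 F_EXX × L) = 234 × 2.0 / (0.6 × 100 × 26) = 0.3 in.
Required leg w = t_e / 0.707 = 0.4243 in → use 7/16 in.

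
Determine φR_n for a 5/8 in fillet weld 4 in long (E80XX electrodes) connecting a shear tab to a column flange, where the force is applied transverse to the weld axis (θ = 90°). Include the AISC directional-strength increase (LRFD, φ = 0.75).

E80XX → F_EXX = 80 ksi.
t_e = 0.707 × 0.625 = 0.4419 in; A_we = 0.4419 × 4 = 1.767 in².
Directional factor: 1.0 + 0.5 sin^1.5(90°) = 1.5.
F_nw = 0.6 × 80 × 1.5 = 72 ksi.
φR_n = 0.75 × 72 × 1.767 = 95.44 kips.

φR_n ≈ 95.4 kips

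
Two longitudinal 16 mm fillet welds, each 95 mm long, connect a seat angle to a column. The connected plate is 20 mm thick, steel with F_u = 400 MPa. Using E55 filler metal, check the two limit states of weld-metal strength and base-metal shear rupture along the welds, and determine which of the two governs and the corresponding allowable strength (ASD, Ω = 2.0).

R_n/Ω ≈ 355 kN (weld metal governs)

E55XX → F_EXX = 550 MPa.
t_e = 0.707 × 16 = 11.31 mm; L = 190 mm.
Weld metal: R_n/Ω = (1/2.0) × 0.6 × 550 × 11.31 × 190 × 10⁻³ = 354.6 kN.
Base metal (shear rupture): R_n/Ω = (1/2.0) × 0.6 × 400 × 20 × 190 × 10⁻³ = 456 kN.
Governing: weld metal.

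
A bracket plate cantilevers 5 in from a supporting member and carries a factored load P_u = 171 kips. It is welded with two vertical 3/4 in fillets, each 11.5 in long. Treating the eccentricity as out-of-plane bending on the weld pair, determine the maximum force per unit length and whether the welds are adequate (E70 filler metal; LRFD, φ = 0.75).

E70XX → F_EXX = 70 ksi.
L_w = 2 × 11.5 = 23 in; section modulus (unit throat) S = 2 × L²/6 = 44.08 in².
Direct shear f_v = P/L_w = 171/23 = 7.435 kip/in.
Moment M = P × e = 171 × 5 = 855 kip·in; bending f_b = M/S = 19.4 kip/in.
f_max = √(f_v² + f_b²) = √(7.435² + 19.4²) = 20.77 kip/in.
φr_n = 0.75 × 0.6 × 70 × (0.707 × 0.75) = 16.7 kip/in → NOT adequate.

f_max ≈ 20.8 kip/in; NOT adequate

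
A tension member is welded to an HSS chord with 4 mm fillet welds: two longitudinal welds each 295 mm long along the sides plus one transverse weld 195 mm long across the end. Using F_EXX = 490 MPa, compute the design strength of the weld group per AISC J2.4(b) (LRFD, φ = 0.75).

φR_n ≈ 495 kN

t_e = 0.707 × 4 = 2.828 mm.
R_nwl = 0.6 × 490 × 2.828 × 590 × 10⁻³ = 490.5 kN (longitudinal, 2 welds).
R_nwt = 0.6 × 490 × 2.828 × 195 × 10⁻³ = 162.1 kN (transverse, base value).
(i) R_nwl + R_nwt = 652.7 kN; (ii) 0.85 R_nwl + 1.5 R_nwt = 660.2 kN.
R_n = max = 660.2 kN [governs: (ii)]; φR_n = 495.1 kN.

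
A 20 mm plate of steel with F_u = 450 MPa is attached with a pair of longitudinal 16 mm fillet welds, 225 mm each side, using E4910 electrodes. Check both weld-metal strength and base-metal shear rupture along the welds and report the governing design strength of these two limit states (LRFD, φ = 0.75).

φR_n ≈ 1120 kN (weld metal governs)

E49XX → F_EXX = 490 MPa.
t_e = 0.707 × 16 = 11.31 mm; L = 450 mm.
Weld metal: φR_n = 0.75 × 0.6 × 490 × 11.31 × 450 × 10⁻³ = 1122 kN.
Base metal (shear rupture): φR_n = 0.75 × 0.6 × 450 × 20 × 450 × 10⁻³ = 1822 kN.
Governing: weld metal.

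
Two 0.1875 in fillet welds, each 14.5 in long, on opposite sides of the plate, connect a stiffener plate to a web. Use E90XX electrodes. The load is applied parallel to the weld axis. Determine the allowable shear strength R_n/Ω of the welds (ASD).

R_n/Ω ≈ 104 kips

E90XX → F_EXX = 90 ksi.
Effective throat t_e = 0.707 × 0.1875 = 0.1326 in.
Total length L = 29 in; A_we = 0.1326 × 29 = 3.844 in².
F_nw = 0.6 F_EXX = 0.6 × 90 = 54 ksi.
R_n = 54 × 3.844 = 207.6 kips; R_n/Ω = 207.6/2.0 = 103.8 kips.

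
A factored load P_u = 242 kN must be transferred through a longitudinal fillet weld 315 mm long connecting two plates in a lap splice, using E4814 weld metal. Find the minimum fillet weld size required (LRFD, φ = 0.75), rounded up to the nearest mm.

E48XX → F_EXX = 480 MPa.
Total weld length L = 315 mm.
Required throat t_e = P_u / (φ × 0.6 F_EXX × L) = 242 / (0.75 × 0.6 × 480 × 315 × 10⁻³) = 3.557 mm.
Required leg w = t_e / 0.707 = 5.031 mm → use 6 mm.

w = 6 mm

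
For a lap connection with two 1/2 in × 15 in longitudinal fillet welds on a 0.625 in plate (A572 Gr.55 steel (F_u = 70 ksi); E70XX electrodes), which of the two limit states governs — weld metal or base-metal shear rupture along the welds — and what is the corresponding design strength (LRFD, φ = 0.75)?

E70XX → F_EXX = 70 ksi.
t_e = 0.707 × 0.5 = 0.3535 in; L = 30 in.
Weld metal: φR_n = 0.75 × 0.6 × 70 × 0.3535 × 30 = 334.1 kips.
Base metal (shear rupture): φR_n = 0.75 × 0.6 × 70 × 0.625 × 30 = 590.6 kips.
Governing: weld metal.

φR_n ≈ 334 kips (weld metal governs)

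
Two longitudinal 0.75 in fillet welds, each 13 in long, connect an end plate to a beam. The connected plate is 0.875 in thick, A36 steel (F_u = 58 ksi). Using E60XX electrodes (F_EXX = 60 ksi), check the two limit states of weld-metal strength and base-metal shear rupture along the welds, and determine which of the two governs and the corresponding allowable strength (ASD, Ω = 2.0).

R_n/Ω ≈ 248 kips (weld metal governs)

t_e = 0.707 × 0.75 = 0.5302 in; L = 26 in.
Weld metal: R_n/Ω = (1/2.0) × 0.6 × 60 × 0.5302 × 26 = 248.2 kips.
Base metal (shear rupture): R_n/Ω = (1/2.0) × 0.6 × 58 × 0.875 × 26 = 395.8 kips.
Governing: weld metal.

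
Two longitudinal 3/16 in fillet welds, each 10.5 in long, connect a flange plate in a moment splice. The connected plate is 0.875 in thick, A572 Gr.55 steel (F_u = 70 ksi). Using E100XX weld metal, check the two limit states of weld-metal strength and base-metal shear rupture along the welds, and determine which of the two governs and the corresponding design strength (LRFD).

φR_n ≈ 125 kips (weld metal governs)

E100XX → F_EXX = 100 ksi.
t_e = 0.707 × 0.1875 = 0.1326 in; L = 21 in.
Weld metal: φR_n = 0.75 × 0.6 × 100 × 0.1326 × 21 = 125.3 kips.
Base metal (shear rupture): φR_n = 0.75 × 0.6 × 70 × 0.875 × 21 = 578.8 kips.
Governing: weld metal.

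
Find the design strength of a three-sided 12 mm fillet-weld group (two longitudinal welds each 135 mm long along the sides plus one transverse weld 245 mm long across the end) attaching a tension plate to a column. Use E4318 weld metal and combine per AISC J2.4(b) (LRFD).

E43XX → F_EXX = 430 MPa.
t_e = 0.707 × 12 = 8.484 mm.
R_nwl = 0.6 × 430 × 8.484 × 270 × 10⁻³ = 591 kN (longitudinal, 2 welds).
R_nwt = 0.6 × 430 × 8.484 × 245 × 10⁻³ = 536.3 kN (transverse, base value).
(i) R_nwl + R_nwt = 1127 kN; (ii) 0.85 R_nwl + 1.5 R_nwt = 1307 kN.
R_n = max = 1307 kN [governs: (ii)]; φR_n = 980.1 kN.

φR_n ≈ 980 kN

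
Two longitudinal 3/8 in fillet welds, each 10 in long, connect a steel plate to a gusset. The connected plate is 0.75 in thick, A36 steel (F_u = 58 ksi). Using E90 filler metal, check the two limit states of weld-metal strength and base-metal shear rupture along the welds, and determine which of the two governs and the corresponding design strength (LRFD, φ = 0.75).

E90XX → F_EXX = 90 ksi.
t_e = 0.707 × 0.375 = 0.2651 in; L = 20 in.
Weld metal: φR_n = 0.75 × 0.6 × 90 × 0.2651 × 20 = 214.8 kips.
Base metal (shear rupture): φR_n = 0.75 × 0.6 × 58 × 0.75 × 20 = 391.5 kips.
Governing: weld metal.

φR_n ≈ 215 kips (weld metal governs)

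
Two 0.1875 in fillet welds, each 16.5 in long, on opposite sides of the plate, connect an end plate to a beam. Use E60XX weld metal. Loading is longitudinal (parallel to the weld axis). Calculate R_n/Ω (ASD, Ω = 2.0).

E60XX → F_EXX = 60 ksi.
Effective throat t_e = 0.707 × 0.1875 = 0.1326 in.
Total length L = 33 in; A_we = 0.1326 × 33 = 4.375 in².
F_nw = 0.6 F_EXX = 0.6 × 60 = 36 ksi.
R_n = 36 × 4.375 = 157.5 kips; R_n/Ω = 157.5/2.0 = 78.74 kips.

R_n/Ω ≈ 78.7 kips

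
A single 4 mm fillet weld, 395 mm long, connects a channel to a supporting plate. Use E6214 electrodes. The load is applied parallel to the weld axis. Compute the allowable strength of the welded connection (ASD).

E62XX → F_EXX = 620 MPa.
Effective throat t_e = 0.707 × 4 = 2.828 mm.
Total length L = 395 mm; A_we = 2.828 × 395 = 1117 mm².
F_nw = 0.6 F_EXX = 0.6 × 620 = 372 MPa.
R_n = 372 × 1117 × 10⁻³ = 415.5 kN; R_n/Ω = 415.5/2.0 = 207.8 kN.

R_n/Ω ≈ 208 kN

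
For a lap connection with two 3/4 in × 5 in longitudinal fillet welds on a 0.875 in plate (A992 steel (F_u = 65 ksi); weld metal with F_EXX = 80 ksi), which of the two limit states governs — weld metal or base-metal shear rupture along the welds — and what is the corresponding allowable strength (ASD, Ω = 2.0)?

t_e = 0.707 × 0.75 = 0.5302 in; L = 10 in.
Weld metal: R_n/Ω = (1/2.0) × 0.6 × 80 × 0.5302 × 10 = 127.3 kip.
Base metal (shear rupture): R_n/Ω = (1/2.0) × 0.6 × 65 × 0.875 × 10 = 170.6 kip.
Governing: weld metal.

R_n/Ω ≈ 127 kip (weld metal governs)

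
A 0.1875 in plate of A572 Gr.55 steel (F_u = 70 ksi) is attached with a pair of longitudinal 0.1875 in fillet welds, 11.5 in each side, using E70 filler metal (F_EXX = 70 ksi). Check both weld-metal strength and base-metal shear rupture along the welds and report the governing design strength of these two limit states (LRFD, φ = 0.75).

φR_n ≈ 96 kip (weld metal governs)

t_e = 0.707 × 0.1875 = 0.1326 in; L = 23 in.
Weld metal: φR_n = 0.75 × 0.6 × 70 × 0.1326 × 23 = 96.04 kip.
Base metal (shear rupture): φR_n = 0.75 × 0.6 × 70 × 0.1875 × 23 = 135.8 kip.
Governing: weld metal.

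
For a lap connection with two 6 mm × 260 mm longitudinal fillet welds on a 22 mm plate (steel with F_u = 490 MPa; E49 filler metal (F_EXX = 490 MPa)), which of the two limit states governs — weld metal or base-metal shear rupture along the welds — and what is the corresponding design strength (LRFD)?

t_e = 0.707 × 6 = 4.242 mm; L = 520 mm.
Weld metal: φR_n = 0.75 × 0.6 × 490 × 4.242 × 520 × 10⁻³ = 486.4 kN.
Base metal (shear rupture): φR_n = 0.75 × 0.6 × 490 × 22 × 520 × 10⁻³ = 2523 kN.
Governing: weld metal.

φR_n ≈ 486 kN (weld metal governs)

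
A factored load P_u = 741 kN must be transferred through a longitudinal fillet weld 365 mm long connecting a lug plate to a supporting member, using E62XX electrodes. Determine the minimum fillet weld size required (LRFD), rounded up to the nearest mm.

E62XX → F_EXX = 620 MPa.
Total weld length L = 365 mm.
Required throat t_e = P_u / (φ × 0.6 F_EXX × L) = 741 / (0.75 × 0.6 × 620 × 365 × 10⁻³) = 7.276 mm.
Required leg w = t_e / 0.707 = 10.29 mm → use 11 mm.

w = 11 mm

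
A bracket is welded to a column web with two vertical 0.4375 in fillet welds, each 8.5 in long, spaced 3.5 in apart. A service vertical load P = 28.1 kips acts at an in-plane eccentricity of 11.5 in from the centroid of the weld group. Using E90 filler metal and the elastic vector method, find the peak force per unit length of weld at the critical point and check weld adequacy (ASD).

E90XX → F_EXX = 90 ksi.
Total weld length L_w = 17 in. Treat welds as unit-width lines.
Polar moment about centroid: J = 2[d³/12 + d(b/2)²] = 2[8.5³/12 + 8.5×1.75²] = 154.4 in³.
Direct shear f_v = P/L_w = 28.1 / 17 = 1.653 kip/in (vertical).
Torsion M = P·e = 28.1 × 11.5 = 323.15 kip·in.
Critical point at (x, y) = (1.75, 4.25) from centroid. f_tx = M·y/J = 8.894 kip/in; f_ty = M·x/J = 3.662 kip/in.
Resultant f_max = √[f_tx² + (f_v + f_ty)²] = √[8.894² + (1.653 + 3.662)²] = 10.36 kip/in.
Capacity per unit length: r_n/Ω = (1/2.0) × 0.6 × 90 × (0.707 × 0.4375) = 8.351 kip/in.
10.36 > 8.351 → NOT adequate.

f_max ≈ 10.4 kip/in; NOT adequate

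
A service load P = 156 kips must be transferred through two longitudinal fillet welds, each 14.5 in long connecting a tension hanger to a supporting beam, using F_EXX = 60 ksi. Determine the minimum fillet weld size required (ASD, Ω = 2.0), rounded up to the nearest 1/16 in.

Total weld length L = 29 in.
Required throat t_e = P × Ω / (0.6 F_EXX × L) = 156 × 2.0 / (0.6 × 60 × 29) = 0.2989 in.
Required leg w = t_e / 0.707 = 0.4227 in → use 7/16 in.

w = 7/16 in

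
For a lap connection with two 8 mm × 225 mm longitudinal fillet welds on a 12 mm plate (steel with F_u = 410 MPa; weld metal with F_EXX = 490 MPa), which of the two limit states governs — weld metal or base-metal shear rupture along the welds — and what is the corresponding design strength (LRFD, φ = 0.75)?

φR_n ≈ 561 kN (weld metal governs)

t_e = 0.707 × 8 = 5.656 mm; L = 450 mm.
Weld metal: φR_n = 0.75 × 0.6 × 490 × 5.656 × 450 × 10⁻³ = 561.2 kN.
Base metal (shear rupture): φR_n = 0.75 × 0.6 × 410 × 12 × 450 × 10⁻³ = 996.3 kN.
Governing: weld metal.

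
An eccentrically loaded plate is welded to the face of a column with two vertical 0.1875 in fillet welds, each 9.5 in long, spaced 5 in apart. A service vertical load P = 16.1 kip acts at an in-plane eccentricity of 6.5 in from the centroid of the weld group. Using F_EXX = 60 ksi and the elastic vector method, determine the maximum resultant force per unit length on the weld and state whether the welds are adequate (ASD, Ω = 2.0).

f_max ≈ 2.65 kip/in; NOT adequate

Total weld length L_w = 19 in. Treat welds as unit-width lines.
Polar moment about centroid: J = 2[d³/12 + d(b/2)²] = 2[9.5³/12 + 9.5×2.5²] = 261.6 in³.
Direct shear f_v = P/L_w = 16.1 / 19 = 0.8474 kip/in (vertical).
Torsion M = P·e = 16.1 × 6.5 = 104.65 kip·in.
Critical point at (x, y) = (2.5, 4.75) from centroid. f_tx = M·y/J = 1.9 kip/in; f_ty = M·x/J = 0.9999 kip/in.
Resultant f_max = √[f_tx² + (f_v + f_ty)²] = √[1.9² + (0.8474 + 0.9999)²] = 2.65 kip/in.
Capacity per unit length: r_n/Ω = (1/2.0) × 0.6 × 60 × (0.707 × 0.1875) = 2.386 kip/in.
2.65 > 2.386 → NOT adequate.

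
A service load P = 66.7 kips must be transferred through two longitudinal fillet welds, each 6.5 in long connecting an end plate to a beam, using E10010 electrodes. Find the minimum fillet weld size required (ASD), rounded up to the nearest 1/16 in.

w = 1/4 in

E100XX → F_EXX = 100 ksi.
Total weld length L = 13 in.
Required throat t_e = P × Ω / (0.6 F_EXX × L) = 66.7 × 2.0 / (0.6 × 100 × 13) = 0.171 in.
Required leg w = t_e / 0.707 = 0.2419 in → use 1/4 in.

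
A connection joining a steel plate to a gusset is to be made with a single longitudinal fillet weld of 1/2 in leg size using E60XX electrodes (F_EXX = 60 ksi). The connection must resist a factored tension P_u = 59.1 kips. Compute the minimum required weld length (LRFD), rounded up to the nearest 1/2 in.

L = 6.5 in

Throat t_e = 0.707 × 0.5 = 0.3535 in.
φr_n = 0.75 × 0.6 × 60 × 0.3535 = 9.544 kips/in.
L_req = P_u / φr_n = 59.1 / 9.544 = 6.192 in total.
Round up → use L = 6.5 in.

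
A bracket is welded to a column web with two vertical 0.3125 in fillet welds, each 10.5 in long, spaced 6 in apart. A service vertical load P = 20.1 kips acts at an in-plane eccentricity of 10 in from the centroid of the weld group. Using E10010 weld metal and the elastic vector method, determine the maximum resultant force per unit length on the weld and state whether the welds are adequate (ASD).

f_max ≈ 3.75 kip/in; adequate

E100XX → F_EXX = 100 ksi.
Total weld length L_w = 21 in. Treat welds as unit-width lines.
Polar moment about centroid: J = 2[d³/12 + d(b/2)²] = 2[10.5³/12 + 10.5×3²] = 381.9 in³.
Direct shear f_v = P/L_w = 20.1 / 21 = 0.9571 kip/in (vertical).
Torsion M = P·e = 20.1 × 10 = 201 kip·in.
Critical point at (x, y) = (3, 5.25) from centroid. f_tx = M·y/J = 2.763 kip/in; f_ty = M·x/J = 1.579 kip/in.
Resultant f_max = √[f_tx² + (f_v + f_ty)²] = √[2.763² + (0.9571 + 1.579)²] = 3.75 kip/in.
Capacity per unit length: r_n/Ω = (1/2.0) × 0.6 × 100 × (0.707 × 0.3125) = 6.628 kip/in.
3.75 ≤ 6.628 → adequate.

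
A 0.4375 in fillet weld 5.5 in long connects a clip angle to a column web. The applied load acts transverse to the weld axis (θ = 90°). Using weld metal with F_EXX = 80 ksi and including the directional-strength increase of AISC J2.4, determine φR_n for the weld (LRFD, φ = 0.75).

t_e = 0.707 × 0.4375 = 0.3093 in; A_we = 0.3093 × 5.5 = 1.701 in².
Directional factor: 1.0 + 0.5 sin^1.5(90°) = 1.5.
F_nw = 0.6 × 80 × 1.5 = 72 ksi.
φR_n = 0.75 × 72 × 1.701 = 91.87 kip.

φR_n ≈ 91.9 kip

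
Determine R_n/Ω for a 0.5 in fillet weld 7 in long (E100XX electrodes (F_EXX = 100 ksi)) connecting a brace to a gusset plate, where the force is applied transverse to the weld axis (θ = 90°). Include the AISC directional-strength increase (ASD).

t_e = 0.707 × 0.5 = 0.3535 in; A_we = 0.3535 × 7 = 2.474 in².
Directional factor: 1.0 + 0.5 sin^1.5(90°) = 1.5.
F_nw = 0.6 × 100 × 1.5 = 90 ksi.
R_n/Ω = (90 × 2.474) / 2.0 = 111.4 kips.

R_n/Ω ≈ 111 kips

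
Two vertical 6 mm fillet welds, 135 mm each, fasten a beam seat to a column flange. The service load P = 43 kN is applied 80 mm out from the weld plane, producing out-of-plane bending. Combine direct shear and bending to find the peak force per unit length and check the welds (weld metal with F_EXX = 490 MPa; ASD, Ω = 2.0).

f_max ≈ 588 N/mm; adequate

L_w = 2 × 135 = 270 mm; section modulus (unit throat) S = 2 × L²/6 = 6075 mm².
Direct shear f_v = P/L_w = 43×10³/270 = 159.3 N/mm.
Moment M = P × e = 43×10³ × 80 = 3440000 N·mm; bending f_b = M/S = 566.3 N/mm.
f_max = √(f_v² + f_b²) = √(159.3² + 566.3²) = 588.2 N/mm.
r_n/Ω = (1/2.0) × 0.6 × 490 × (0.707 × 6) = 623.6 N/mm → adequate.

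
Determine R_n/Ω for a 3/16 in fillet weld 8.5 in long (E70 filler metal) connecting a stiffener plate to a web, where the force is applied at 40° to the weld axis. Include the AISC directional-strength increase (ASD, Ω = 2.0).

E70XX → F_EXX = 70 ksi.
t_e = 0.707 × 0.1875 = 0.1326 in; A_we = 0.1326 × 8.5 = 1.127 in².
Directional factor: 1.0 + 0.5 sin^1.5(40°) = 1.258.
F_nw = 0.6 × 70 × 1.258 = 52.82 ksi.
R_n/Ω = (52.82 × 1.127) / 2.0 = 29.76 kips.

R_n/Ω ≈ 29.8 kips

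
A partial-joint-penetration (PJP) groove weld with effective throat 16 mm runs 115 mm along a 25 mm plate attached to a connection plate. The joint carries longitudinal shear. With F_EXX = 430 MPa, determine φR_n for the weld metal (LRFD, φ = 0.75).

φR_n ≈ 356 kN

Effective throat (given) t_e = 16 mm.
A_we = 16 × 115 = 1840 mm².
F_nw = 0.6 F_EXX = 258 MPa.
φR_n = 0.75 × 258 × 1840 × 10⁻³ = 356 kN.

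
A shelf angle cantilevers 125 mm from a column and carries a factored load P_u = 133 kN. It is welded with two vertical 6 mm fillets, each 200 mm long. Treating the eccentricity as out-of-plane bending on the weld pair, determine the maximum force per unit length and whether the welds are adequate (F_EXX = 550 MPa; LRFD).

L_w = 2 × 200 = 400 mm; section modulus (unit throat) S = 2 × L²/6 = 13330 mm².
Direct shear f_v = P/L_w = 133×10³/400 = 332.5 N/mm.
Moment M = P × e = 133×10³ × 125 = 16625000 N·mm; bending f_b = M/S = 1247 N/mm.
f_max = √(f_v² + f_b²) = √(332.5² + 1247²) = 1290 N/mm.
φr_n = 0.75 × 0.6 × 550 × (0.707 × 6) = 1050 N/mm → NOT adequate.

f_max ≈ 1290 N/mm; NOT adequate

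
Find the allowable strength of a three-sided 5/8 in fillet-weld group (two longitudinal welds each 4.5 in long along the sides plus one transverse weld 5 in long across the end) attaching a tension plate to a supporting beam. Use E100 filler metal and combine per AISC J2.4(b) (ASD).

R_n/Ω ≈ 201 kip

E100XX → F_EXX = 100 ksi.
t_e = 0.707 × 0.625 = 0.4419 in.
R_nwl = 0.6 × 100 × 0.4419 × 9 = 238.6 kip (longitudinal, 2 welds).
R_nwt = 0.6 × 100 × 0.4419 × 5 = 132.6 kip (transverse, base value).
(i) R_nwl + R_nwt = 371.2 kip; (ii) 0.85 R_nwl + 1.5 R_nwt = 401.7 kip.
R_n = max = 401.7 kip [governs: (ii)]; R_n/Ω = 200.8 kip.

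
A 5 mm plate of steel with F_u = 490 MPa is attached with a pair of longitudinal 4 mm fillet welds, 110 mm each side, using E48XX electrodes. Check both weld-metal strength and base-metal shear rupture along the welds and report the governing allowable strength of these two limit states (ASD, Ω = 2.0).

R_n/Ω ≈ 89.6 kN (weld metal governs)

E48XX → F_EXX = 480 MPa.
t_e = 0.707 × 4 = 2.828 mm; L = 220 mm.
Weld metal: R_n/Ω = (1/2.0) × 0.6 × 480 × 2.828 × 220 × 10⁻³ = 89.59 kN.
Base metal (shear rupture): R_n/Ω = (1/2.0) × 0.6 × 490 × 5 × 220 × 10⁻³ = 161.7 kN.
Governing: weld metal.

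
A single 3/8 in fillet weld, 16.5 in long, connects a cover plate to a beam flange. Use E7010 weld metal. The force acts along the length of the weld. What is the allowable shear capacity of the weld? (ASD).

R_n/Ω ≈ 91.9 kip

E70XX → F_EXX = 70 ksi.
Effective throat t_e = 0.707 × 0.375 = 0.2651 in.
Total length L = 16.5 in; A_we = 0.2651 × 16.5 = 4.375 in².
F_nw = 0.6 F_EXX = 0.6 × 70 = 42 ksi.
R_n = 42 × 4.375 = 183.7 kip; R_n/Ω = 183.7/2.0 = 91.87 kip.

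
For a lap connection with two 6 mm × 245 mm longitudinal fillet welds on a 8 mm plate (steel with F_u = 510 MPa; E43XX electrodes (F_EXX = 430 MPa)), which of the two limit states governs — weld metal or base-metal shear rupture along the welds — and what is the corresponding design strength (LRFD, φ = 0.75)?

t_e = 0.707 × 6 = 4.242 mm; L = 490 mm.
Weld metal: φR_n = 0.75 × 0.6 × 430 × 4.242 × 490 × 10⁻³ = 402.2 kN.
Base metal (shear rupture): φR_n = 0.75 × 0.6 × 510 × 8 × 490 × 10⁻³ = 899.6 kN.
Governing: weld metal.

φR_n ≈ 402 kN (weld metal governs)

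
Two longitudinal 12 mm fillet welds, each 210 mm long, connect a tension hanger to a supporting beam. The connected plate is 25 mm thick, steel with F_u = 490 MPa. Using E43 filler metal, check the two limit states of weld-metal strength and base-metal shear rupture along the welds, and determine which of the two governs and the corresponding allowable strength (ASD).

R_n/Ω ≈ 460 kN (weld metal governs)

E43XX → F_EXX = 430 MPa.
t_e = 0.707 × 12 = 8.484 mm; L = 420 mm.
Weld metal: R_n/Ω = (1/2.0) × 0.6 × 430 × 8.484 × 420 × 10⁻³ = 459.7 kN.
Base metal (shear rupture): R_n/Ω = (1/2.0) × 0.6 × 490 × 25 × 420 × 10⁻³ = 1544 kN.
Governing: weld metal.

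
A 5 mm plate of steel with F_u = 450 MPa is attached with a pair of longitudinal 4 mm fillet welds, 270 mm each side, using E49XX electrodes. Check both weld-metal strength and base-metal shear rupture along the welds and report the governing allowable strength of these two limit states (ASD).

R_n/Ω ≈ 224 kN (weld metal governs)

E49XX → F_EXX = 490 MPa.
t_e = 0.707 × 4 = 2.828 mm; L = 540 mm.
Weld metal: R_n/Ω = (1/2.0) × 0.6 × 490 × 2.828 × 540 × 10⁻³ = 224.5 kN.
Base metal (shear rupture): R_n/Ω = (1/2.0) × 0.6 × 450 × 5 × 540 × 10⁻³ = 364.5 kN.
Governing: weld metal.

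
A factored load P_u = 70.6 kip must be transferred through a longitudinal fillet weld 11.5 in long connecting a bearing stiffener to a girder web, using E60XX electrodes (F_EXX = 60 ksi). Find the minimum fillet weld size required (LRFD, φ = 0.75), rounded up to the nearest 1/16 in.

Total weld length L = 11.5 in.
Required throat t_e = P_u / (φ × 0.6 F_EXX × L) = 70.6 / (0.75 × 0.6 × 60 × 11.5) = 0.2274 in.
Required leg w = t_e / 0.707 = 0.3216 in → use 3/8 in.

w = 3/8 in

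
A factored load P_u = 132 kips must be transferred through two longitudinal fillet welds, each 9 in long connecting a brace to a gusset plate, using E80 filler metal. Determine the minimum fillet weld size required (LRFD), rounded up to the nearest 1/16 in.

E80XX → F_EXX = 80 ksi.
Total weld length L = 18 in.
Required throat t_e = P_u / (φ × 0.6 F_EXX × L) = 132 / (0.75 × 0.6 × 80 × 18) = 0.2037 in.
Required leg w = t_e / 0.707 = 0.2881 in → use 5/16 in.

w = 5/16 in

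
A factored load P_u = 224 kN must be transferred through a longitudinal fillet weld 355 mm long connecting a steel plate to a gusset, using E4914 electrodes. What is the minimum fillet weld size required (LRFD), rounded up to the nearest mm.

w = 5 mm

E49XX → F_EXX = 490 MPa.
Total weld length L = 355 mm.
Required throat t_e = P_u / (φ × 0.6 F_EXX × L) = 224 / (0.75 × 0.6 × 490 × 355 × 10⁻³) = 2.862 mm.
Required leg w = t_e / 0.707 = 4.048 mm → use 5 mm.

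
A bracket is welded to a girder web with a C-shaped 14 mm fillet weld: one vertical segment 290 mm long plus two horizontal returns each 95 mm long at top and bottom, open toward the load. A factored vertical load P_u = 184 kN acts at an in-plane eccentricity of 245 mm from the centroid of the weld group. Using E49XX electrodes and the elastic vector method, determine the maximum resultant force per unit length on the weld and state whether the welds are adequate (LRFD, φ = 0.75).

f_max ≈ 1370 N/mm; adequate

E49XX → F_EXX = 490 MPa.
Total weld length L_w = 480 mm. Treat welds as unit-width lines.
Centroid: x̄ = 2×95×47.5 / 480 = 18.8 mm from the vertical weld.
Polar moment about centroid: J = I_x + I_y = [290³/12 + 2×95×145²] + [290×18.8² + 2(95³/12 + 95×28.7²)] = 6429000 mm³.
Direct shear f_v = P/L_w = 184×10³ / 480 = 383.3 N/mm (vertical).
Torsion M = P·e = 184×10³ × 245 = 45080000 N·mm.
Critical point at (x, y) = (76.2, 145) from centroid. f_tx = M·y/J = 1017 N/mm; f_ty = M·x/J = 534.3 N/mm.
Resultant f_max = √[f_tx² + (f_v + f_ty)²] = √[1017² + (383.3 + 534.3)²] = 1370 N/mm.
Capacity per unit length: φr_n = 0.75 × 0.6 × 490 × (0.707 × 14) = 2183 N/mm.
1370 ≤ 2183 → adequate.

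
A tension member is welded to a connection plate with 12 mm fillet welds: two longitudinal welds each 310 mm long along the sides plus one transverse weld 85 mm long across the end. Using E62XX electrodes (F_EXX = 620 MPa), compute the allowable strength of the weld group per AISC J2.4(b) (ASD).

t_e = 0.707 × 12 = 8.484 mm.
R_nwl = 0.6 × 620 × 8.484 × 620 × 10⁻³ = 1957 kN (longitudinal, 2 welds).
R_nwt = 0.6 × 620 × 8.484 × 85 × 10⁻³ = 268.3 kN (transverse, base value).
(i) R_nwl + R_nwt = 2225 kN; (ii) 0.85 R_nwl + 1.5 R_nwt = 2066 kN.
R_n = max = 2225 kN [governs: (i)]; R_n/Ω = 1113 kN.

R_n/Ω ≈ 1110 kN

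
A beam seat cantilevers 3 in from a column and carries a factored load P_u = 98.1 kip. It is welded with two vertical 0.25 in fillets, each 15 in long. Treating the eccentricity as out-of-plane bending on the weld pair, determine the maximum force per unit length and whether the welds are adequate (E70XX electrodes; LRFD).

E70XX → F_EXX = 70 ksi.
L_w = 2 × 15 = 30 in; section modulus (unit throat) S = 2 × L²/6 = 75 in².
Direct shear f_v = P/L_w = 98.1/30 = 3.27 kip/in.
Moment M = P × e = 98.1 × 3 = 294.3 kip·in; bending f_b = M/S = 3.924 kip/in.
f_max = √(f_v² + f_b²) = √(3.27² + 3.924²) = 5.108 kip/in.
φr_n = 0.75 × 0.6 × 70 × (0.707 × 0.25) = 5.568 kip/in → adequate.

f_max ≈ 5.11 kip/in; adequate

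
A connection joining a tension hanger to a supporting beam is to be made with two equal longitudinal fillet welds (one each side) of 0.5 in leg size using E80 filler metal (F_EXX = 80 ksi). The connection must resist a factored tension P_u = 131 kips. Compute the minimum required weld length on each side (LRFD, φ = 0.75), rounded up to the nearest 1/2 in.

Throat t_e = 0.707 × 0.5 = 0.3535 in.
φr_n = 0.75 × 0.6 × 80 × 0.3535 = 12.73 kips/in.
L_req = P_u / φr_n = 131 / 12.73 = 10.29 in total.
Per side: 10.29 / 2 = 5.147 in.
Round up → use L = 5.5 in on each side.

L = 5.5 in on each side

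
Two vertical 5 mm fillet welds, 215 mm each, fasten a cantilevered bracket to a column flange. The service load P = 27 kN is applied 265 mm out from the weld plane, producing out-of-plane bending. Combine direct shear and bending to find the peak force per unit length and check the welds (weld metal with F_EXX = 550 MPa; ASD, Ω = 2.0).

f_max ≈ 469 N/mm; adequate

L_w = 2 × 215 = 430 mm; section modulus (unit throat) S = 2 × L²/6 = 15410 mm².
Direct shear f_v = P/L_w = 27×10³/430 = 62.79 N/mm.
Moment M = P × e = 27×10³ × 265 = 7155000 N·mm; bending f_b = M/S = 464.4 N/mm.
f_max = √(f_v² + f_b²) = √(62.79² + 464.4²) = 468.6 N/mm.
r_n/Ω = (1/2.0) × 0.6 × 550 × (0.707 × 5) = 583.3 N/mm → adequate.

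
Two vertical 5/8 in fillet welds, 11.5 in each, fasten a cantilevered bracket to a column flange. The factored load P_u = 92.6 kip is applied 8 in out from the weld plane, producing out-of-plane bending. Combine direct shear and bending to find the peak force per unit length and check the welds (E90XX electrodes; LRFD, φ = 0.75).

E90XX → F_EXX = 90 ksi.
L_w = 2 × 11.5 = 23 in; section modulus (unit throat) S = 2 × L²/6 = 44.08 in².
Direct shear f_v = P/L_w = 92.6/23 = 4.026 kip/in.
Moment M = P × e = 92.6 × 8 = 740.8 kip·in; bending f_b = M/S = 16.8 kip/in.
f_max = √(f_v² + f_b²) = √(4.026² + 16.8²) = 17.28 kip/in.
φr_n = 0.75 × 0.6 × 90 × (0.707 × 0.625) = 17.9 kip/in → adequate.

f_max ≈ 17.3 kip/in; adequate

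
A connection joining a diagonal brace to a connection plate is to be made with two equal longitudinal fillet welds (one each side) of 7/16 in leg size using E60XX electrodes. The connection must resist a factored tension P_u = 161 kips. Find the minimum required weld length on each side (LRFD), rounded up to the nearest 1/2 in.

E60XX → F_EXX = 60 ksi.
Throat t_e = 0.707 × 0.4375 = 0.3093 in.
φr_n = 0.75 × 0.6 × 60 × 0.3093 = 8.351 kips/in.
L_req = P_u / φr_n = 161 / 8.351 = 19.28 in total.
Per side: 19.28 / 2 = 9.639 in.
Round up → use L = 10 in on each side.

L = 10 in on each side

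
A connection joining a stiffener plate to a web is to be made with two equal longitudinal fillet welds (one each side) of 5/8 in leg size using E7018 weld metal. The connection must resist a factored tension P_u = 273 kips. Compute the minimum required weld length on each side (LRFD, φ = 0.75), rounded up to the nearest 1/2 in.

E70XX → F_EXX = 70 ksi.
Throat t_e = 0.707 × 0.625 = 0.4419 in.
φr_n = 0.75 × 0.6 × 70 × 0.4419 = 13.92 kips/in.
L_req = P_u / φr_n = 273 / 13.92 = 19.61 in total.
Per side: 19.61 / 2 = 9.807 in.
Round up → use L = 10 in on each side.

L = 10 in on each side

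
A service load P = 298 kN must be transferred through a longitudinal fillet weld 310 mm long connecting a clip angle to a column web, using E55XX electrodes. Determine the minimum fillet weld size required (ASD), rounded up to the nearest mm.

w = 9 mm

E55XX → F_EXX = 550 MPa.
Total weld length L = 310 mm.
Required throat t_e = P × Ω / (0.6 F_EXX × L) = 298 × 2.0 / (0.6 × 550 × 310 × 10⁻³) = 5.826 mm.
Required leg w = t_e / 0.707 = 8.24 mm → use 9 mm.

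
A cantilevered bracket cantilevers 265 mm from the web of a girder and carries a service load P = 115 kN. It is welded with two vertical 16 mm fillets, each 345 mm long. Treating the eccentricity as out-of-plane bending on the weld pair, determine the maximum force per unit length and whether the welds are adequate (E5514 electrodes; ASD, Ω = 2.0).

E55XX → F_EXX = 550 MPa.
L_w = 2 × 345 = 690 mm; section modulus (unit throat) S = 2 × L²/6 = 39680 mm².
Direct shear f_v = P/L_w = 115×10³/690 = 166.7 N/mm.
Moment M = P × e = 115×10³ × 265 = 30475000 N·mm; bending f_b = M/S = 768.1 N/mm.
f_max = √(f_v² + f_b²) = √(166.7² + 768.1²) = 786 N/mm.
r_n/Ω = (1/2.0) × 0.6 × 550 × (0.707 × 16) = 1866 N/mm → adequate.

f_max ≈ 786 N/mm; adequate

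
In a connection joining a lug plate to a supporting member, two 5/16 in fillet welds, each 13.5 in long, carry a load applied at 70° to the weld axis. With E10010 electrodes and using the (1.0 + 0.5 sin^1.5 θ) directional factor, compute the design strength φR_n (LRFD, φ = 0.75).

E100XX → F_EXX = 100 ksi.
t_e = 0.707 × 0.3125 = 0.2209 in; A_we = 0.2209 × 27 = 5.965 in².
Directional factor: 1.0 + 0.5 sin^1.5(70°) = 1.455.
F_nw = 0.6 × 100 × 1.455 = 87.33 ksi.
φR_n = 0.75 × 87.33 × 5.965 = 390.7 kip.

φR_n ≈ 391 kip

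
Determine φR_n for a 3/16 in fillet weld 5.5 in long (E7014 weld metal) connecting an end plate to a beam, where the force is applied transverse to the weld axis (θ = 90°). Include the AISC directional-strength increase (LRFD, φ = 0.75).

E70XX → F_EXX = 70 ksi.
t_e = 0.707 × 0.1875 = 0.1326 in; A_we = 0.1326 × 5.5 = 0.7291 in².
Directional factor: 1.0 + 0.5 sin^1.5(90°) = 1.5.
F_nw = 0.6 × 70 × 1.5 = 63 ksi.
φR_n = 0.75 × 63 × 0.7291 = 34.45 kips.

φR_n ≈ 34.4 kips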